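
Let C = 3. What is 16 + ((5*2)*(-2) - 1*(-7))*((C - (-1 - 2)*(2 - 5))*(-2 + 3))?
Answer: 94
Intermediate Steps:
16 + ((5*2)*(-2) - 1*(-7))*((C - (-1 - 2)*(2 - 5))*(-2 + 3)) = 16 + ((5*2)*(-2) - 1*(-7))*((3 - (-1 - 2)*(2 - 5))*(-2 + 3)) = 16 + (10*(-2) + 7)*((3 - (-3)*(-3))*1) = 16 + (-20 + 7)*((3 - 1*9)*1) = 16 - 13*(3 - 9) = 16 - (-78) = 16 - 13*(-6) = 16 + 78 = 94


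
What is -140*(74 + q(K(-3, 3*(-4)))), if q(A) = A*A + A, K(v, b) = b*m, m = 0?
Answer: -10360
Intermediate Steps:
K(v, b) = 0 (K(v, b) = b*0 = 0)
q(A) = A + A² (q(A) = A² + A = A + A²)
-140*(74 + q(K(-3, 3*(-4)))) = -140*(74 + 0*(1 + 0)) = -140*(74 + 0*1) = -140*(74 + 0) = -140*74 = -10360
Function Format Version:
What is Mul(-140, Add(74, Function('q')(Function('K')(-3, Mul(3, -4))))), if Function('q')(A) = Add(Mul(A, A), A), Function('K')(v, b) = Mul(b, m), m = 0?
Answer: -10360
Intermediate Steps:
Function('K')(v, b) = 0 (Function('K')(v, b) = Mul(b, 0) = 0)
Function('q')(A) = Add(A, Pow(A, 2)) (Function('q')(A) = Add(Pow(A, 2), A) = Add(A, Pow(A, 2)))
Mul(-140, Add(74, Function('q')(Function('K')(-3, Mul(3, -4))))) = Mul(-140, Add(74, Mul(0, Add(1, 0)))) = Mul(-140, Add(74, Mul(0, 1))) = Mul(-140, Add(74, 0)) = Mul(-140, 74) = -10360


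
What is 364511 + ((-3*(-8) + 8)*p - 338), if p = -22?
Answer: 363469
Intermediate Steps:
364511 + ((-3*(-8) + 8)*p - 338) = 364511 + ((-3*(-8) + 8)*(-22) - 338) = 364511 + ((24 + 8)*(-22) - 338) = 364511 + (32*(-22) - 338) = 364511 + (-704 - 338) = 364511 - 1042 = 363469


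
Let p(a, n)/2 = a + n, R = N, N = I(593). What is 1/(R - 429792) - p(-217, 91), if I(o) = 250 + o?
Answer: 108095147/428949 ≈ 252.00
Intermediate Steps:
N = 843 (N = 250 + 593 = 843)
R = 843
p(a, n) = 2*a + 2*n (p(a, n) = 2*(a + n) = 2*a + 2*n)
1/(R - 429792) - p(-217, 91) = 1/(843 - 429792) - (2*(-217) + 2*91) = 1/(-428949) - (-434 + 182) = -1/428949 - 1*(-252) = -1/428949 + 252 = 108095147/428949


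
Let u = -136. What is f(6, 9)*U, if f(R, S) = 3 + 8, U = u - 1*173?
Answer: -3399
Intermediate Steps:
U = -309 (U = -136 - 1*173 = -136 - 173 = -309)
f(R, S) = 11
f(6, 9)*U = 11*(-309) = -3399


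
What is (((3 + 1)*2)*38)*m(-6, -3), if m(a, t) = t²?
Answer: 2736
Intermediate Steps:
(((3 + 1)*2)*38)*m(-6, -3) = (((3 + 1)*2)*38)*(-3)² = ((4*2)*38)*9 = (8*38)*9 = 304*9 = 2736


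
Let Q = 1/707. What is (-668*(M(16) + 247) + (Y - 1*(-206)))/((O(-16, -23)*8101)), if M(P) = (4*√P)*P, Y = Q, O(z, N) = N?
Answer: 237409185/131730361 ≈ 1.8022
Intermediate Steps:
Q = 1/707 ≈ 0.0014144
Y = 1/707 ≈ 0.0014144
M(P) = 4*P^(3/2)
(-668*(M(16) + 247) + (Y - 1*(-206)))/((O(-16, -23)*8101)) = (-668*(4*16^(3/2) + 247) + (1/707 - 1*(-206)))/((-23*8101)) = (-668*(4*64 + 247) + (1/707 + 206))/(-186323) = (-668*(256 + 247) + 145643/707)*(-1/186323) = (-668*503 + 145643/707)*(-1/186323) = (-336004 + 145643/707)*(-1/186323) = -237409185/707*(-1/186323) = 237409185/131730361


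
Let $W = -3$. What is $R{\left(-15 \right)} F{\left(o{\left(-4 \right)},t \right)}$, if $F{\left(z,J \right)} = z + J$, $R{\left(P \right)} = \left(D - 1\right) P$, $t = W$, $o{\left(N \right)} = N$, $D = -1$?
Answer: $-210$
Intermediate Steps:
$t = -3$
$R{\left(P \right)} = - 2 P$ ($R{\left(P \right)} = \left(-1 - 1\right) P = - 2 P$)
$F{\left(z,J \right)} = J + z$
$R{\left(-15 \right)} F{\left(o{\left(-4 \right)},t \right)} = \left(-2\right) \left(-15\right) \left(-3 - 4\right) = 30 \left(-7\right) = -210$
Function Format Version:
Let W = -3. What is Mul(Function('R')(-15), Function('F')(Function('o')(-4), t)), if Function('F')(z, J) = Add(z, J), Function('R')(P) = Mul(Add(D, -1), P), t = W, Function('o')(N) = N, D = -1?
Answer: -210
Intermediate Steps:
t = -3
Function('R')(P) = Mul(-2, P) (Function('R')(P) = Mul(Add(-1, -1), P) = Mul(-2, P))
Function('F')(z, J) = Add(J, z)
Mul(Function('R')(-15), Function('F')(Function('o')(-4), t)) = Mul(Mul(-2, -15), Add(-3, -4)) = Mul(30, -7) = -210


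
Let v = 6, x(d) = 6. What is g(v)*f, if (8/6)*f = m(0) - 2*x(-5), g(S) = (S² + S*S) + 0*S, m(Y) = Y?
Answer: -648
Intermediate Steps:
g(S) = 2*S² (g(S) = (S² + S²) + 0 = 2*S² + 0 = 2*S²)
f = -9 (f = 3*(0 - 2*6)/4 = 3*(0 - 12)/4 = (¾)*(-12) = -9)
g(v)*f = (2*6²)*(-9) = (2*36)*(-9) = 72*(-9) = -648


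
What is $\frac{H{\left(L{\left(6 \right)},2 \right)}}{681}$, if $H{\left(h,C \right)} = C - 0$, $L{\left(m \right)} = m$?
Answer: $\frac{2}{681} \approx 0.0029369$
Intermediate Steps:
$H{\left(h,C \right)} = C$ ($H{\left(h,C \right)} = C + 0 = C$)
$\frac{H{\left(L{\left(6 \right)},2 \right)}}{681} = \frac{2}{681}$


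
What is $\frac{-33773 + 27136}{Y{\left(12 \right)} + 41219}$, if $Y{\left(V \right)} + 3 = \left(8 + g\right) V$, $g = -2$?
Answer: $- \frac{6637}{41288} \approx -0.16075$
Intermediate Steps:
$Y{\left(V \right)} = -3 + 6 V$ ($Y{\left(V \right)} = -3 + \left(8 - 2\right) V = -3 + 6 V$)
$\frac{-33773 + 27136}{Y{\left(12 \right)} + 41219} = \frac{-33773 + 27136}{\left(-3 + 6 \cdot 12\right) + 41219} = - \frac{6637}{\left(-3 + 72\right) + 41219} = - \frac{6637}{69 + 41219} = - \frac{6637}{41288}$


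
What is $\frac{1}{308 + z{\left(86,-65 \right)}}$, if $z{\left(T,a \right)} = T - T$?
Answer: $\frac{1}{308} \approx 0.0032468$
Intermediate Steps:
$z{\left(T,a \right)} = 0$
$\frac{1}{308 + z{\left(86,-65 \right)}} = \frac{1}{308 + 0} = \frac{1}{308}$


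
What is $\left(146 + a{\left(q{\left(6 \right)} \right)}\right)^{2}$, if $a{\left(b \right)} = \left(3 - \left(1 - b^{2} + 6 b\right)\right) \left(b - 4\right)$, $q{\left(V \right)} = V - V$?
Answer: $19044$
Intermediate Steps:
$q{\left(V \right)} = 0$
$a{\left(b \right)} = \left(-4 + b\right) \left(2 + b^{2} - 6 b\right)$ ($a{\left(b \right)} = \left(3 - \left(1 - b^{2} + 6 b\right)\right) \left(-4 + b\right) = \left(2 + b^{2} - 6 b\right) \left(-4 + b\right) = \left(-4 + b\right) \left(2 + b^{2} - 6 b\right)$)
$\left(146 + a{\left(q{\left(6 \right)} \right)}\right)^{2} = \left(146 + \left(-8 + 0^{3} - 10 \cdot 0^{2} + 26 \cdot 0\right)\right)^{2} = \left(146 + \left(-8 + 0 - 0 + 0\right)\right)^{2} = \left(146 + \left(-8 + 0 + 0 + 0\right)\right)^{2} = \left(146 - 8\right)^{2} = 138^{2} = 19044$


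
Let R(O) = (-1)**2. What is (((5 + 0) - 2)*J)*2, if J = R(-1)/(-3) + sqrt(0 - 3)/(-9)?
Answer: -2 - 2*I*sqrt(3)/3 ≈ -2.0 - 1.1547*I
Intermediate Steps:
R(O) = 1
J = -1/3 - I*sqrt(3)/9 (J = 1/(-3) + sqrt(0 - 3)/(-9) = 1*(-1/3) + sqrt(-3)*(-1/9) = -1/3 + (I*sqrt(3))*(-1/9) = -1/3 - I*sqrt(3)/9 ≈ -0.33333 - 0.19245*I)
(((5 + 0) - 2)*J)*2 = (((5 + 0) - 2)*(-1/3 - I*sqrt(3)/9))*2 = ((5 - 2)*(-1/3 - I*sqrt(3)/9))*2 = (3*(-1/3 - I*sqrt(3)/9))*2 = (-1 - I*sqrt(3)/3)*2 = -2 - 2*I*sqrt(3)/3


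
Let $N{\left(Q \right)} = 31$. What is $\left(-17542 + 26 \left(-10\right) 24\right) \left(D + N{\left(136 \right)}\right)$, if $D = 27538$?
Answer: $-655645958$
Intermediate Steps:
$\left(-17542 + 26 \left(-10\right) 24\right) \left(D + N{\left(136 \right)}\right) = \left(-17542 + 26 \left(-10\right) 24\right) \left(27538 + 31\right) = \left(-17542 - 6240\right) 27569 = \left(-23782\right) 27569 = -655645958$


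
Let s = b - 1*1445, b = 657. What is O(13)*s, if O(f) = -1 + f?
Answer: -9456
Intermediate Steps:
s = -788 (s = 657 - 1*1445 = 657 - 1445 = -788)
O(13)*s = (-1 + 13)*(-788) = 12*(-788) = -9456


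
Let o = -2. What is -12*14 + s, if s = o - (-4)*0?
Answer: -170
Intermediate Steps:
s = -2 (s = -2 - (-4)*0 = -2 - 1*0 = -2 + 0 = -2)
-12*14 + s = -12*14 - 2 = -168 - 2 = -170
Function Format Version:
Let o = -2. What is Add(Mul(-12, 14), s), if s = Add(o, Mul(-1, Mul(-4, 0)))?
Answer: -170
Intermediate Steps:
s = -2 (s = Add(-2, Mul(-1, Mul(-4, 0))) = Add(-2, Mul(-1, 0)) = Add(-2, 0) = -2)
Add(Mul(-12, 14), s) = Add(Mul(-12, 14), -2) = Add(-168, -2) = -170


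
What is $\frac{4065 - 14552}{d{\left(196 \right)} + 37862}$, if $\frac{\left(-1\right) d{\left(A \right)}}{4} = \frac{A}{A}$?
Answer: $- \frac{10487}{37858} \approx -0.27701$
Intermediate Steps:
$d{\left(A \right)} = -4$ ($d{\left(A \right)} = - 4 \frac{A}{A} = \left(-4\right) 1 = -4$)
$\frac{4065 - 14552}{d{\left(196 \right)} + 37862} = \frac{4065 - 14552}{-4 + 37862} = - \frac{10487}{37858}$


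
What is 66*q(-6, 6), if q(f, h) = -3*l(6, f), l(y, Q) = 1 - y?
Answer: 990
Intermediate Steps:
q(f, h) = 15 (q(f, h) = -3*(1 - 1*6) = -3*(1 - 6) = -3*(-5) = 15)
66*q(-6, 6) = 66*15 = 990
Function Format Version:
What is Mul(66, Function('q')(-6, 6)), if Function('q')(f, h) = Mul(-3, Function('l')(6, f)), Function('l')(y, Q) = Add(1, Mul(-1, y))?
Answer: 990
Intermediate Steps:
Function('q')(f, h) = 15 (Function('q')(f, h) = Mul(-3, Add(1, Mul(-1, 6))) = Mul(-3, Add(1, -6)) = Mul(-3, -5) = 15)
Mul(66, Function('q')(-6, 6)) = Mul(66, 15) = 990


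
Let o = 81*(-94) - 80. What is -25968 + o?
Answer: -33662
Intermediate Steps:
o = -7694 (o = -7614 - 80 = -7694)
-25968 + o = -25968 - 7694 = -33662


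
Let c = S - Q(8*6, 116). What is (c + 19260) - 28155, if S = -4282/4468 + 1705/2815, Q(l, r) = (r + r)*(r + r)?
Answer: -78884764087/1257742 ≈ -62719.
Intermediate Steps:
Q(l, r) = 4*r² (Q(l, r) = (2*r)*(2*r) = 4*r²)
S = -443589/1257742 (S = -4282*1/4468 + 1705*(1/2815) = -2141/2234 + 341/563 = -443589/1257742 ≈ -0.35269)
c = -67697148997/1257742 (c = -443589/1257742 - 4*116² = -443589/1257742 - 4*13456 = -443589/1257742 - 1*53824 = -443589/1257742 - 53824 = -67697148997/1257742 ≈ -53824.)
(c + 19260) - 28155 = (-67697148997/1257742 + 19260) - 28155 = -43473038077/1257742 - 28155 = -78884764087/1257742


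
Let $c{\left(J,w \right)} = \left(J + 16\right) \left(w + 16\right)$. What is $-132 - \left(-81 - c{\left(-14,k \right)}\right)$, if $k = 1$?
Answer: $-17$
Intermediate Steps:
$c{\left(J,w \right)} = \left(16 + J\right) \left(16 + w\right)$
$-132 - \left(-81 - c{\left(-14,k \right)}\right) = -132 - \left(-81 - \left(256 + 16 \left(-14\right) + 16 \cdot 1 - 14\right)\right) = -132 - \left(-81 - \left(256 - 224 + 16 - 14\right)\right) = -132 - \left(-81 - 34\right) = -132 - -115 = -132 + 115 = -17$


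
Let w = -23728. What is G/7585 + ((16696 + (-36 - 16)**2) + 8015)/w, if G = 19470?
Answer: 50808277/35995376 ≈ 1.4115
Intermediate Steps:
G/7585 + ((16696 + (-36 - 16)**2) + 8015)/w = 19470/7585 + ((16696 + (-36 - 16)**2) + 8015)/(-23728) = 19470*(1/7585) + ((16696 + (-52)**2) + 8015)*(-1/23728) = 3894/1517 + ((16696 + 2704) + 8015)*(-1/23728) = 3894/1517 + (19400 + 8015)*(-1/23728) = 3894/1517 + 27415*(-1/23728) = 3894/1517 - 27415/23728 = 50808277/35995376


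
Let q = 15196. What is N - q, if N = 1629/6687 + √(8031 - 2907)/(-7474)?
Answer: -11290447/743 - √1281/3737 ≈ -15196.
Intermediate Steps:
N = 181/743 - √1281/3737 (N = 1629*(1/6687) + √5124*(-1/7474) = 181/743 + (2*√1281)*(-1/7474) = 181/743 - √1281/3737 ≈ 0.23403)
N - q = (181/743 - √1281/3737) - 1*15196 = (181/743 - √1281/3737) - 15196 = -11290447/743 - √1281/3737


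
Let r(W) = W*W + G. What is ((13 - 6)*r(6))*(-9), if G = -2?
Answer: -2142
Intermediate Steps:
r(W) = -2 + W² (r(W) = W*W - 2 = W² - 2 = -2 + W²)
((13 - 6)*r(6))*(-9) = ((13 - 6)*(-2 + 6²))*(-9) = (7*(-2 + 36))*(-9) = (7*34)*(-9) = 238*(-9) = -2142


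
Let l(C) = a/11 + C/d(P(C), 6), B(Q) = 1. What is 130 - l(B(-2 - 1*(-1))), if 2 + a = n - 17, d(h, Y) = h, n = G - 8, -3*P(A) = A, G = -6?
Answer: 136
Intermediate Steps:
P(A) = -A/3
n = -14 (n = -6 - 8 = -14)
a = -33 (a = -2 + (-14 - 17) = -2 - 31 = -33)
l(C) = -6 (l(C) = -33/11 + C/((-C/3)) = -33*1/11 + C*(-3/C) = -3 - 3 = -6)
130 - l(B(-2 - 1*(-1))) = 130 - 1*(-6) = 130 + 6 = 136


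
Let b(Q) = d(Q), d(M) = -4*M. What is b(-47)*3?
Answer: 564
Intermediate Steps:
b(Q) = -4*Q
b(-47)*3 = -4*(-47)*3 = 188*3 = 564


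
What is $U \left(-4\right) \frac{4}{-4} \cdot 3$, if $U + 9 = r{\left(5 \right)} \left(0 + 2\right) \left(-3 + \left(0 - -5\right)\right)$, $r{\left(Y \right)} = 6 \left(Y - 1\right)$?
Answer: $1044$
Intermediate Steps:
$r{\left(Y \right)} = -6 + 6 Y$ ($r{\left(Y \right)} = 6 \left(-1 + Y\right) = -6 + 6 Y$)
$U = 87$ ($U = -9 + \left(-6 + 6 \cdot 5\right) \left(0 + 2\right) \left(-3 + \left(0 - -5\right)\right) = -9 + \left(-6 + 30\right) 2 \left(-3 + \left(0 + 5\right)\right) = -9 + 24 \cdot 2 \left(-3 + 5\right) = -9 + 24 \cdot 2 \cdot 2 = -9 + 24 \cdot 4 = -9 + 96 = 87$)
$U \left(-4\right) \frac{4}{-4} \cdot 3 = 87 \left(-4\right) \frac{4}{-4} \cdot 3 = - 348 \cdot 4 \left(- \frac{1}{4}\right) 3 = - 348 \left(\left(-1\right) 3\right) = \left(-348\right) \left(-3\right) = 1044$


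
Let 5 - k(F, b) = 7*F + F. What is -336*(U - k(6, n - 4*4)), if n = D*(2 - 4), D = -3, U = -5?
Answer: -12768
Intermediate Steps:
n = 6 (n = -3*(2 - 4) = -3*(-2) = 6)
k(F, b) = 5 - 8*F (k(F, b) = 5 - (7*F + F) = 5 - 8*F)
-336*(U - k(6, n - 4*4)) = -336*(-5 - (5 - 8*6)) = -336*(-5 - (5 - 48)) = -336*(-5 - 1*(-43)) = -336*(-5 + 43) = -336*38 = -12768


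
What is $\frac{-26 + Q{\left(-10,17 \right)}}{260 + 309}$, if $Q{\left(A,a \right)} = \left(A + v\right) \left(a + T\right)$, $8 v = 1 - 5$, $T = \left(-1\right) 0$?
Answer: $- \frac{409}{1138} \approx -0.3594$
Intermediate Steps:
$T = 0$
$v = - \frac{1}{2}$ ($v = \frac{1 - 5}{8} = \frac{1}{8} \left(-4\right) = - \frac{1}{2} \approx -0.5$)
$Q{\left(A,a \right)} = a \left(- \frac{1}{2} + A\right)$ ($Q{\left(A,a \right)} = \left(A - \frac{1}{2}\right) \left(a + 0\right) = \left(- \frac{1}{2} + A\right) a = a \left(- \frac{1}{2} + A\right)$)
$\frac{-26 + Q{\left(-10,17 \right)}}{260 + 309} = \frac{-26 + 17 \left(- \frac{1}{2} - 10\right)}{260 + 309} = \frac{-26 + 17 \left(- \frac{21}{2}\right)}{569} = \left(-26 - \frac{357}{2}\right) \frac{1}{569} = \left(- \frac{409}{2}\right) \frac{1}{569} = - \frac{409}{1138}$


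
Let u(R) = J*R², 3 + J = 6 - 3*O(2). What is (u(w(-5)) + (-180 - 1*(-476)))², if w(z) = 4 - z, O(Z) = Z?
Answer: 2809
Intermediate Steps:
J = -3 (J = -3 + (6 - 3*2) = -3 + (6 - 6) = -3 + 0 = -3)
u(R) = -3*R²
(u(w(-5)) + (-180 - 1*(-476)))² = (-3*(4 - 1*(-5))² + (-180 - 1*(-476)))² = (-3*(4 + 5)² + (-180 + 476))² = (-3*9² + 296)² = (-3*81 + 296)² = (-243 + 296)² = 53² = 2809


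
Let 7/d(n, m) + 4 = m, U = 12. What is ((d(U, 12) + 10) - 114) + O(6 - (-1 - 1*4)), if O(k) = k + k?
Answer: -649/8 ≈ -81.125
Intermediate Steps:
d(n, m) = 7/(-4 + m)
O(k) = 2*k
((d(U, 12) + 10) - 114) + O(6 - (-1 - 1*4)) = ((7/(-4 + 12) + 10) - 114) + 2*(6 - (-1 - 1*4)) = ((7/8 + 10) - 114) + 2*(6 - (-1 - 4)) = ((7*(⅛) + 10) - 114) + 2*(6 - 1*(-5)) = ((7/8 + 10) - 114) + 2*(6 + 5) = (87/8 - 114) + 2*11 = -825/8 + 22 = -649/8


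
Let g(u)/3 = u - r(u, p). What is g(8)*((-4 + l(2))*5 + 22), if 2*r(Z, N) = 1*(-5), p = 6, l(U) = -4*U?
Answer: -1197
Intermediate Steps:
r(Z, N) = -5/2 (r(Z, N) = (1*(-5))/2 = (½)*(-5) = -5/2)
g(u) = 15/2 + 3*u (g(u) = 3*(u - 1*(-5/2)) = 3*(u + 5/2) = 3*(5/2 + u) = 15/2 + 3*u)
g(8)*((-4 + l(2))*5 + 22) = (15/2 + 3*8)*((-4 - 4*2)*5 + 22) = (15/2 + 24)*((-4 - 8)*5 + 22) = 63*(-12*5 + 22)/2 = 63*(-60 + 22)/2 = (63/2)*(-38) = -1197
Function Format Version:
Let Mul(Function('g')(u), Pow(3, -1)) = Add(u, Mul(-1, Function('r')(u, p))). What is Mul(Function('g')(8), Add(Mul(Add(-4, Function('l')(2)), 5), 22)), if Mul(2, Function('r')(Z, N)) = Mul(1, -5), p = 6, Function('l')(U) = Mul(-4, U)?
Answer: -1197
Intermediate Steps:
Function('r')(Z, N) = Rational(-5, 2) (Function('r')(Z, N) = Mul(Rational(1, 2), Mul(1, -5)) = Mul(Rational(1, 2), -5) = Rational(-5, 2))
Function('g')(u) = Add(Rational(15, 2), Mul(3, u)) (Function('g')(u) = Mul(3, Add(u, Mul(-1, Rational(-5, 2)))) = Mul(3, Add(u, Rational(5, 2))) = Mul(3, Add(Rational(5, 2), u)) = Add(Rational(15, 2), Mul(3, u)))
Mul(Function('g')(8), Add(Mul(Add(-4, Function('l')(2)), 5), 22)) = Mul(Add(Rational(15, 2), Mul(3, 8)), Add(Mul(Add(-4, Mul(-4, 2)), 5), 22)) = Mul(Add(Rational(15, 2), 24), Add(Mul(Add(-4, -8), 5), 22)) = Mul(Rational(63, 2), Add(Mul(-12, 5), 22)) = Mul(Rational(63, 2), Add(-60, 22)) = Mul(Rational(63, 2), -38) = -1197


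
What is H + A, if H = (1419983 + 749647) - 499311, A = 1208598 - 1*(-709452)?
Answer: 3588369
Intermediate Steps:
A = 1918050 (A = 1208598 + 709452 = 1918050)
H = 1670319 (H = 2169630 - 499311 = 1670319)
H + A = 1670319 + 1918050 = 3588369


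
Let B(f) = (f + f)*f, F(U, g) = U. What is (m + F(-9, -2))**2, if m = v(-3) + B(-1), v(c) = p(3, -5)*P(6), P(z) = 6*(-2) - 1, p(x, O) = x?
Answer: 2116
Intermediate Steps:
P(z) = -13 (P(z) = -12 - 1 = -13)
v(c) = -39 (v(c) = 3*(-13) = -39)
B(f) = 2*f**2 (B(f) = (2*f)*f = 2*f**2)
m = -37 (m = -39 + 2*(-1)**2 = -39 + 2*1 = -39 + 2 = -37)
(m + F(-9, -2))**2 = (-37 - 9)**2 = (-46)**2 = 2116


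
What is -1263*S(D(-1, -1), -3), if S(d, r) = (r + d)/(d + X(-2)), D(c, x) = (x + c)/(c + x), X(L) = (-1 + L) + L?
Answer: -1263/2 ≈ -631.50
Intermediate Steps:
X(L) = -1 + 2*L
D(c, x) = 1 (D(c, x) = (c + x)/(c + x) = 1)
S(d, r) = (d + r)/(-5 + d) (S(d, r) = (r + d)/(d + (-1 + 2*(-2))) = (d + r)/(d + (-1 - 4)) = (d + r)/(d - 5) = (d + r)/(-5 + d))
-1263*S(D(-1, -1), -3) = -1263*(1 - 3)/(-5 + 1) = -1263*(-2)/(-4) = -(-1263)*(-2)/4 = -1263*½ = -1263/2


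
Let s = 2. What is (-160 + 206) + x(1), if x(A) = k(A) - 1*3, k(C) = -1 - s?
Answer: 40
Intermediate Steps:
k(C) = -3 (k(C) = -1 - 1*2 = -1 - 2 = -3)
x(A) = -6 (x(A) = -3 - 1*3 = -3 - 3 = -6)
(-160 + 206) + x(1) = (-160 + 206) - 6 = 46 - 6 = 40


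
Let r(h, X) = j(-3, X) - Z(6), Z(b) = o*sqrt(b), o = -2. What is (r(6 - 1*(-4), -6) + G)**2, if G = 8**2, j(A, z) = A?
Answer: 3745 + 244*sqrt(6) ≈ 4342.7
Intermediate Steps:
Z(b) = -2*sqrt(b)
r(h, X) = -3 + 2*sqrt(6) (r(h, X) = -3 - (-2)*sqrt(6) = -3 + 2*sqrt(6))
G = 64
(r(6 - 1*(-4), -6) + G)**2 = ((-3 + 2*sqrt(6)) + 64)**2 = (61 + 2*sqrt(6))**2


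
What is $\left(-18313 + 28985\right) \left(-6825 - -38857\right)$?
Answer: $341845504$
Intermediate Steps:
$\left(-18313 + 28985\right) \left(-6825 - -38857\right) = 10672 \left(-6825 + 38857\right) = 10672 \cdot 32032 = 341845504$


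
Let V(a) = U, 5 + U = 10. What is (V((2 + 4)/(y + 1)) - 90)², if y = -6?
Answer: 7225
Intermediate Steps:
U = 5 (U = -5 + 10 = 5)
V(a) = 5
(V((2 + 4)/(y + 1)) - 90)² = (5 - 90)² = (-85)² = 7225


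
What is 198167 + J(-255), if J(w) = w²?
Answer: 263192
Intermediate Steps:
198167 + J(-255) = 198167 + (-255)² = 198167 + 65025 = 263192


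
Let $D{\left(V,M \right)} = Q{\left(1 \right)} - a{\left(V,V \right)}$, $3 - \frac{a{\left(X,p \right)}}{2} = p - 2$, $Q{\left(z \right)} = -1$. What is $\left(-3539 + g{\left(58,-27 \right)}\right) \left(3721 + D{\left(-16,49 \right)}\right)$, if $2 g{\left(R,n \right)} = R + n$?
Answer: $-12959433$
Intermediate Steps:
$a{\left(X,p \right)} = 10 - 2 p$ ($a{\left(X,p \right)} = 6 - 2 \left(p - 2\right) = 6 - 2 \left(-2 + p\right) = 6 - \left(-4 + 2 p\right) = 10 - 2 p$)
$D{\left(V,M \right)} = -11 + 2 V$ ($D{\left(V,M \right)} = -1 - \left(10 - 2 V\right) = -1 + \left(-10 + 2 V\right) = -11 + 2 V$)
$g{\left(R,n \right)} = \frac{R}{2} + \frac{n}{2}$ ($g{\left(R,n \right)} = \frac{R + n}{2} = \frac{R}{2} + \frac{n}{2}$)
$\left(-3539 + g{\left(58,-27 \right)}\right) \left(3721 + D{\left(-16,49 \right)}\right) = \left(-3539 + \left(\frac{1}{2} \cdot 58 + \frac{1}{2} \left(-27\right)\right)\right) \left(3721 + \left(-11 + 2 \left(-16\right)\right)\right) = \left(-3539 + \left(29 - \frac{27}{2}\right)\right) \left(3721 - 43\right) = \left(-3539 + \frac{31}{2}\right) \left(3721 - 43\right) = \left(- \frac{7047}{2}\right) 3678 = -12959433$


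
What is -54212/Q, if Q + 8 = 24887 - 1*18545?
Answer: -27106/3167 ≈ -8.5589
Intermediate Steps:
Q = 6334 (Q = -8 + (24887 - 1*18545) = -8 + (24887 - 18545) = -8 + 6342 = 6334)
-54212/Q = -54212/6334 = -54212*1/6334 = -27106/3167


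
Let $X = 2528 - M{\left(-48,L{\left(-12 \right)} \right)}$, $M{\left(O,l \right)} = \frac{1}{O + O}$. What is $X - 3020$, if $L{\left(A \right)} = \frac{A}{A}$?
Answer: $- \frac{47231}{96} \approx -491.99$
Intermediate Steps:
$L{\left(A \right)} = 1$
$M{\left(O,l \right)} = \frac{1}{2 O}$
$X = \frac{242689}{96}$ ($X = 2528 - \frac{1}{2 \left(-48\right)} = 2528 - \frac{1}{2} \left(- \frac{1}{48}\right) = 2528 - - \frac{1}{96} = 2528 + \frac{1}{96} = \frac{242689}{96} \approx 2528.0$)
$X - 3020 = \frac{242689}{96} - 3020 = - \frac{47231}{96}$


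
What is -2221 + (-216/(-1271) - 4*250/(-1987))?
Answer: -5607384225/2525477 ≈ -2220.3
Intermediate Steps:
-2221 + (-216/(-1271) - 4*250/(-1987)) = -2221 + (-216*(-1/1271) - 1000*(-1/1987)) = -2221 + (216/1271 + 1000/1987) = -2221 + 1700192/2525477 = -5607384225/2525477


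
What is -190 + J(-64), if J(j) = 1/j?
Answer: -12161/64 ≈ -190.02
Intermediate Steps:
-190 + J(-64) = -190 + 1/(-64) = -190 - 1/64 = -12161/64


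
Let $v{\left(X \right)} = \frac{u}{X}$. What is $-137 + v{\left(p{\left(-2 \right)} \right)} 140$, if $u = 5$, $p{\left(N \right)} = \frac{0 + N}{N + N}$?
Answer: $1263$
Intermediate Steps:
$p{\left(N \right)} = \frac{1}{2}$ ($p{\left(N \right)} = \frac{N}{2 N} = N \frac{1}{2 N} = \frac{1}{2}$)
$v{\left(X \right)} = \frac{5}{X}$
$-137 + v{\left(p{\left(-2 \right)} \right)} 140 = -137 + 5 \frac{1}{\frac{1}{2}} \cdot 140 = -137 + 5 \cdot 2 \cdot 140 = -137 + 10 \cdot 140 = -137 + 1400 = 1263$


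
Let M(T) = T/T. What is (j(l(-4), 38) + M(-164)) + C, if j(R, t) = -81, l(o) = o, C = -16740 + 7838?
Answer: -8982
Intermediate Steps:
C = -8902
M(T) = 1
(j(l(-4), 38) + M(-164)) + C = (-81 + 1) - 8902 = -80 - 8902 = -8982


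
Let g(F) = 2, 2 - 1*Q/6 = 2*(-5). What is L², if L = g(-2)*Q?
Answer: 20736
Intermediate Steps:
Q = 72 (Q = 12 - 12*(-5) = 12 - 6*(-10) = 12 + 60 = 72)
L = 144 (L = 2*72 = 144)
L² = 144² = 20736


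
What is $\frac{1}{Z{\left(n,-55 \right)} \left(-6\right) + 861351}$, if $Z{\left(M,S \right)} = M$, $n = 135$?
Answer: $\frac{1}{860541} \approx 1.1621 \cdot 10^{-6}$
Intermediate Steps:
$\frac{1}{Z{\left(n,-55 \right)} \left(-6\right) + 861351} = \frac{1}{135 \left(-6\right) + 861351} = \frac{1}{-810 + 861351} = \frac{1}{860541}$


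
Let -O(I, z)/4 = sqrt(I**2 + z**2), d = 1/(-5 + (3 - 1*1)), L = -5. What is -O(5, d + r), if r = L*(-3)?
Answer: 4*sqrt(2161)/3 ≈ 61.982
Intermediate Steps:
r = 15 (r = -5*(-3) = 15)
d = -1/3 (d = 1/(-5 + (3 - 1)) = 1/(-5 + 2) = 1/(-3) = -1/3 ≈ -0.33333)
O(I, z) = -4*sqrt(I**2 + z**2)
-O(5, d + r) = -(-4)*sqrt(5**2 + (-1/3 + 15)**2) = -(-4)*sqrt(25 + (44/3)**2) = -(-4)*sqrt(25 + 1936/9) = -(-4)*sqrt(2161/9) = -(-4)*sqrt(2161)/3 = 4*sqrt(2161)/3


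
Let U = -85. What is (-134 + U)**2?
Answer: 47961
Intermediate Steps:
(-134 + U)**2 = (-134 - 85)**2 = (-219)**2 = 47961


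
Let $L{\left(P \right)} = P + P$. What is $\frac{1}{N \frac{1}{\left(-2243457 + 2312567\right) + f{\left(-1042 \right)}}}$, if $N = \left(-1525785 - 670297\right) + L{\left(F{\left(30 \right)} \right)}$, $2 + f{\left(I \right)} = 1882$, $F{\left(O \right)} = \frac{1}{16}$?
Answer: $- \frac{113584}{3513731} \approx -0.032326$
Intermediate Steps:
$F{\left(O \right)} = \frac{1}{16}$
$f{\left(I \right)} = 1880$ ($f{\left(I \right)} = -2 + 1882 = 1880$)
$L{\left(P \right)} = 2 P$
$N = - \frac{17568655}{8}$ ($N = \left(-1525785 - 670297\right) + 2 \cdot \frac{1}{16} = -2196082 + \frac{1}{8} = - \frac{17568655}{8} \approx -2.1961 \cdot 10^{6}$)
$\frac{1}{N \frac{1}{\left(-2243457 + 2312567\right) + f{\left(-1042 \right)}}} = \frac{1}{\left(- \frac{17568655}{8}\right) \frac{1}{\left(-2243457 + 2312567\right) + 1880}} = \frac{1}{\left(- \frac{17568655}{8}\right) \frac{1}{69110 + 1880}} = \frac{1}{\left(- \frac{17568655}{8}\right) \frac{1}{70990}} = \frac{1}{- \frac{3513731}{113584}} = - \frac{113584}{3513731}$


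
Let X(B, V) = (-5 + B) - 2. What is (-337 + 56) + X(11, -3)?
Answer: -277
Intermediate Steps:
X(B, V) = -7 + B
(-337 + 56) + X(11, -3) = (-337 + 56) + (-7 + 11) = -281 + 4 = -277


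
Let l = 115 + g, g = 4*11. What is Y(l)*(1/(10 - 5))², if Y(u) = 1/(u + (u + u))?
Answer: 1/11925 ≈ 8.3857e-5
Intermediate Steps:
g = 44
l = 159 (l = 115 + 44 = 159)
Y(u) = 1/(3*u) (Y(u) = 1/(u + 2*u) = 1/(3*u))
Y(l)*(1/(10 - 5))² = ((⅓)/159)*(1/(10 - 5))² = ((⅓)*(1/159))*(1/5)² = (⅕)²/477 = (1/477)*(1/25) = 1/11925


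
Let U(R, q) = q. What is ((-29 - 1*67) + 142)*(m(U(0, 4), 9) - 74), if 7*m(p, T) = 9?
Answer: -23414/7 ≈ -3344.9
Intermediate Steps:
m(p, T) = 9/7 (m(p, T) = (⅐)*9 = 9/7)
((-29 - 1*67) + 142)*(m(U(0, 4), 9) - 74) = ((-29 - 1*67) + 142)*(9/7 - 74) = ((-29 - 67) + 142)*(-509/7) = (-96 + 142)*(-509/7) = 46*(-509/7) = -23414/7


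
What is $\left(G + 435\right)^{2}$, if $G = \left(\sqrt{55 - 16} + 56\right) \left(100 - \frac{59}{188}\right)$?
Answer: $\frac{1293483166335}{35344} + \frac{5300310879 \sqrt{39}}{4418} \approx 4.4089 \cdot 10^{7}$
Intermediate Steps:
$G = \frac{262374}{47} + \frac{18741 \sqrt{39}}{188}$ ($G = \left(\sqrt{39} + 56\right) \left(100 - \frac{59}{188}\right) = \left(56 + \sqrt{39}\right) \left(100 - \frac{59}{188}\right) = \left(56 + \sqrt{39}\right) \frac{18741}{188} = \frac{262374}{47} + \frac{18741 \sqrt{39}}{188} \approx 6205.0$)
$\left(G + 435\right)^{2} = \left(\left(\frac{262374}{47} + \frac{18741 \sqrt{39}}{188}\right) + 435\right)^{2} = \left(\frac{282819}{47} + \frac{18741 \sqrt{39}}{188}\right)^{2}$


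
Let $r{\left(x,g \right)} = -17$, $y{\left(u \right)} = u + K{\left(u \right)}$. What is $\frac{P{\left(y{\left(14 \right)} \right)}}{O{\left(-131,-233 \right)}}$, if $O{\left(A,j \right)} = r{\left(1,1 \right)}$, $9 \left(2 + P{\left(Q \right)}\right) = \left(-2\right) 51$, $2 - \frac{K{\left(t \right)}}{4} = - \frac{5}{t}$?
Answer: $\frac{40}{51} \approx 0.78431$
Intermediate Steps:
$K{\left(t \right)} = 8 + \frac{20}{t}$ ($K{\left(t \right)} = 8 - 4 \left(- \frac{5}{t}\right) = 8 + \frac{20}{t}$)
$y{\left(u \right)} = 8 + u + \frac{20}{u}$ ($y{\left(u \right)} = u + \left(8 + \frac{20}{u}\right) = 8 + u + \frac{20}{u}$)
$P{\left(Q \right)} = - \frac{40}{3}$ ($P{\left(Q \right)} = -2 + \frac{\left(-2\right) 51}{9} = -2 + \frac{1}{9} \left(-102\right) = -2 - \frac{34}{3} = - \frac{40}{3}$)
$O{\left(A,j \right)} = -17$
$\frac{P{\left(y{\left(14 \right)} \right)}}{O{\left(-131,-233 \right)}} = - \frac{40}{3 \left(-17\right)} = \left(- \frac{40}{3}\right) \left(- \frac{1}{17}\right) = \frac{40}{51}$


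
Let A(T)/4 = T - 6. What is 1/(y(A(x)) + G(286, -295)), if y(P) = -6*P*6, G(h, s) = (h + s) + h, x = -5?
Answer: 1/1861 ≈ 0.00053735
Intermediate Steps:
G(h, s) = s + 2*h
A(T) = -24 + 4*T (A(T) = 4*(T - 6) = 4*(-6 + T) = -24 + 4*T)
y(P) = -36*P
1/(y(A(x)) + G(286, -295)) = 1/(-36*(-24 + 4*(-5)) + (-295 + 2*286)) = 1/(-36*(-24 - 20) + (-295 + 572)) = 1/(-36*(-44) + 277) = 1/(1584 + 277) = 1/1861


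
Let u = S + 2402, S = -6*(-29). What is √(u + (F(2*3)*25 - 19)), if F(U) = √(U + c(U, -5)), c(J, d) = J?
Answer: √(2557 + 50*√3) ≈ 51.416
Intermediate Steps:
S = 174
F(U) = √2*√U (F(U) = √(U + U) = √(2*U) = √2*√U)
u = 2576 (u = 174 + 2402 = 2576)
√(u + (F(2*3)*25 - 19)) = √(2576 + ((√2*√(2*3))*25 - 19)) = √(2576 + ((√2*√6)*25 - 19)) = √(2576 + ((2*√3)*25 - 19)) = √(2576 + (50*√3 - 19)) = √(2576 + (-19 + 50*√3)) = √(2557 + 50*√3)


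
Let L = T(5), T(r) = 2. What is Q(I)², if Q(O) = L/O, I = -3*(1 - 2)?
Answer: 4/9 ≈ 0.44444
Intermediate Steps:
L = 2
I = 3 (I = -3*(-1) = 3)
Q(O) = 2/O
Q(I)² = (2/3)² = (2*(⅓))² = (⅔)² = 4/9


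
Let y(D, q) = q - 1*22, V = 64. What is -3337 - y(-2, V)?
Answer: -3379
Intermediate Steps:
y(D, q) = -22 + q (y(D, q) = q - 22 = -22 + q)
-3337 - y(-2, V) = -3337 - (-22 + 64) = -3337 - 1*42 = -3337 - 42 = -3379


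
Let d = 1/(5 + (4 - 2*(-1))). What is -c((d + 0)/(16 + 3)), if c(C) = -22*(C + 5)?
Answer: 2092/19 ≈ 110.11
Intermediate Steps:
d = 1/11 (d = 1/(5 + (4 + 2)) = 1/(5 + 6) = 1/11 ≈ 0.090909)
c(C) = -110 - 22*C (c(C) = -22*(5 + C) = -110 - 22*C)
-c((d + 0)/(16 + 3)) = -(-110 - 22*(1/11 + 0)/(16 + 3)) = -(-110 - 2/19) = -1*(-2092/19) = 2092/19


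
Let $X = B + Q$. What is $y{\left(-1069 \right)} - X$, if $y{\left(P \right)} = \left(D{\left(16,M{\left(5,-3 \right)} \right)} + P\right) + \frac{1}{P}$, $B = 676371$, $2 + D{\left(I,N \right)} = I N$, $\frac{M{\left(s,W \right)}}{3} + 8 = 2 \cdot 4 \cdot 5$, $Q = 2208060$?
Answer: $- \frac{3082959655}{1069} \approx -2.884 \cdot 10^{6}$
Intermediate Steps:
$M{\left(s,W \right)} = 96$ ($M{\left(s,W \right)} = -24 + 3 \cdot 2 \cdot 4 \cdot 5 = -24 + 3 \cdot 8 \cdot 5 = -24 + 3 \cdot 40 = -24 + 120 = 96$)
$D{\left(I,N \right)} = -2 + I N$
$y{\left(P \right)} = 1534 + P + \frac{1}{P}$ ($y{\left(P \right)} = \left(\left(-2 + 16 \cdot 96\right) + P\right) + \frac{1}{P} = \left(\left(-2 + 1536\right) + P\right) + \frac{1}{P} = \left(1534 + P\right) + \frac{1}{P} = 1534 + P + \frac{1}{P}$)
$X = 2884431$ ($X = 676371 + 2208060 = 2884431$)
$y{\left(-1069 \right)} - X = \left(1534 - 1069 + \frac{1}{-1069}\right) - 2884431 = \left(1534 - 1069 - \frac{1}{1069}\right) - 2884431 = \frac{497084}{1069} - 2884431 = - \frac{3082959655}{1069}$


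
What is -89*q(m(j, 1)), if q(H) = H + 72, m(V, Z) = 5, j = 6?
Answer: -6853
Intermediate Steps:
q(H) = 72 + H
-89*q(m(j, 1)) = -89*(72 + 5) = -89*77 = -6853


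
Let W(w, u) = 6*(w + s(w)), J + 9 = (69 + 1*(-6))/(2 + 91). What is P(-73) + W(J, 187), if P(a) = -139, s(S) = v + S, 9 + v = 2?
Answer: -8707/31 ≈ -280.87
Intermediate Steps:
v = -7 (v = -9 + 2 = -7)
s(S) = -7 + S
J = -258/31 (J = -9 + (69 + 1*(-6))/(2 + 91) = -9 + (69 - 6)/93 = -9 + 63*(1/93) = -9 + 21/31 = -258/31 ≈ -8.3226)
W(w, u) = -42 + 12*w (W(w, u) = 6*(w + (-7 + w)) = 6*(-7 + 2*w) = -42 + 12*w)
P(-73) + W(J, 187) = -139 + (-42 + 12*(-258/31)) = -139 + (-42 - 3096/31) = -139 - 4398/31 = -8707/31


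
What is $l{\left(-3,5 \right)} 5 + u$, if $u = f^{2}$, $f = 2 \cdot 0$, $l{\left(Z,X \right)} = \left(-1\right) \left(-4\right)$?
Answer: $20$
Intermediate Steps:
$l{\left(Z,X \right)} = 4$
$f = 0$
$u = 0$ ($u = 0^{2} = 0$)
$l{\left(-3,5 \right)} 5 + u = 4 \cdot 5 + 0 = 20 + 0 = 20$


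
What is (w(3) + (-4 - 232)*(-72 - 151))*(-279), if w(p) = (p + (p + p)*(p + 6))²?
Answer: -15589683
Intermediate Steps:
w(p) = (p + 2*p*(6 + p))² (w(p) = (p + (2*p)*(6 + p))² = (p + 2*p*(6 + p))²)
(w(3) + (-4 - 232)*(-72 - 151))*(-279) = (3²*(13 + 2*3)² + (-4 - 232)*(-72 - 151))*(-279) = (9*(13 + 6)² - 236*(-223))*(-279) = (9*19² + 52628)*(-279) = (9*361 + 52628)*(-279) = (3249 + 52628)*(-279) = 55877*(-279) = -15589683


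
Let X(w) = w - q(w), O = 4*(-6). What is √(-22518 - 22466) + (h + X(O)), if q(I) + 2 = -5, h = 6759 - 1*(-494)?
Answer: 7236 + 2*I*√11246 ≈ 7236.0 + 212.09*I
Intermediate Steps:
O = -24
h = 7253 (h = 6759 + 494 = 7253)
q(I) = -7 (q(I) = -2 - 5 = -7)
X(w) = 7 + w (X(w) = w - 1*(-7) = w + 7 = 7 + w)
√(-22518 - 22466) + (h + X(O)) = √(-22518 - 22466) + (7253 + (7 - 24)) = √(-44984) + (7253 - 17) = 2*I*√11246 + 7236 = 7236 + 2*I*√11246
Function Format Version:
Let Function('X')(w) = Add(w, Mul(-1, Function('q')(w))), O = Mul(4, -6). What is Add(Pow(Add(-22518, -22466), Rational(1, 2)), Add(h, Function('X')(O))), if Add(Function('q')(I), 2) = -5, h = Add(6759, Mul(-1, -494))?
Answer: Add(7236, Mul(2, I, Pow(11246, Rational(1, 2)))) ≈ Add(7236.0, Mul(212.09, I))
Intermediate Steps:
O = -24
h = 7253 (h = Add(6759, 494) = 7253)
Function('q')(I) = -7 (Function('q')(I) = Add(-2, -5) = -7)
Function('X')(w) = Add(7, w) (Function('X')(w) = Add(w, Mul(-1, -7)) = Add(w, 7) = Add(7, w))
Add(Pow(Add(-22518, -22466), Rational(1, 2)), Add(h, Function('X')(O))) = Add(Pow(Add(-22518, -22466), Rational(1, 2)), Add(7253, Add(7, -24))) = Add(Pow(-44984, Rational(1, 2)), Add(7253, -17)) = Add(Mul(2, I, Pow(11246, Rational(1, 2))), 7236) = Add(7236, Mul(2, I, Pow(11246, Rational(1, 2))))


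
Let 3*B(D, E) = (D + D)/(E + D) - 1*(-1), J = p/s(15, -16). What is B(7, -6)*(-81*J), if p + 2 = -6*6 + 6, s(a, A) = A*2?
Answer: -405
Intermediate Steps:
s(a, A) = 2*A
p = -32 (p = -2 + (-6*6 + 6) = -2 + (-36 + 6) = -2 - 30 = -32)
J = 1 (J = -32/(2*(-16)) = -32/(-32) = -32*(-1/32) = 1)
B(D, E) = 1/3 + 2*D/(3*(D + E)) (B(D, E) = ((D + D)/(E + D) - 1*(-1))/3 = ((2*D)/(D + E) + 1)/3 = (2*D/(D + E) + 1)/3 = (1 + 2*D/(D + E))/3 = 1/3 + 2*D/(3*(D + E)))
B(7, -6)*(-81*J) = ((7 + (1/3)*(-6))/(7 - 6))*(-81*1) = ((7 - 2)/1)*(-81) = (1*5)*(-81) = 5*(-81) = -405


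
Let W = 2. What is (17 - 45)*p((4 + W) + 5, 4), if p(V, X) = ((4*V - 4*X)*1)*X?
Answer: -3136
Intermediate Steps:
p(V, X) = X*(-4*X + 4*V) (p(V, X) = ((-4*X + 4*V)*1)*X = (-4*X + 4*V)*X = X*(-4*X + 4*V))
(17 - 45)*p((4 + W) + 5, 4) = (17 - 45)*(4*4*(((4 + 2) + 5) - 1*4)) = -112*4*((6 + 5) - 4) = -112*4*(11 - 4) = -112*4*7 = -28*112 = -3136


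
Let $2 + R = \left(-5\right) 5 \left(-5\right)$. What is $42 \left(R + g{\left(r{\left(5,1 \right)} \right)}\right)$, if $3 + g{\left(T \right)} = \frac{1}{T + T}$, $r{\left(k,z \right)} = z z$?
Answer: $5061$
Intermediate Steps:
$R = 123$ ($R = -2 + \left(-5\right) 5 \left(-5\right) = -2 - -125 = -2 + 125 = 123$)
$r{\left(k,z \right)} = z^{2}$
$g{\left(T \right)} = -3 + \frac{1}{2 T}$ ($g{\left(T \right)} = -3 + \frac{1}{T + T} = -3 + \frac{1}{2 T}$)
$42 \left(R + g{\left(r{\left(5,1 \right)} \right)}\right) = 42 \left(123 - \left(3 - \frac{1}{2 \cdot 1^{2}}\right)\right) = 42 \left(123 - \left(3 - \frac{1}{2 \cdot 1}\right)\right) = 42 \left(123 + \left(-3 + \frac{1}{2} \cdot 1\right)\right) = 42 \left(123 + \left(-3 + \frac{1}{2}\right)\right) = 42 \left(123 - \frac{5}{2}\right) = 42 \cdot \frac{241}{2} = 5061$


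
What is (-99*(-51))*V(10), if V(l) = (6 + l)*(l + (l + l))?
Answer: 2423520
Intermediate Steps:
V(l) = 3*l*(6 + l) (V(l) = (6 + l)*(l + 2*l) = (6 + l)*(3*l) = 3*l*(6 + l))
(-99*(-51))*V(10) = (-99*(-51))*(3*10*(6 + 10)) = 5049*(3*10*16) = 5049*480 = 2423520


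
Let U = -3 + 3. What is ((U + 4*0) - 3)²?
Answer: 9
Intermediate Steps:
U = 0
((U + 4*0) - 3)² = ((0 + 4*0) - 3)² = ((0 + 0) - 3)² = (0 - 3)² = (-3)² = 9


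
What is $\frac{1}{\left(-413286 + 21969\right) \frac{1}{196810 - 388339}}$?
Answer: $\frac{63843}{130439} \approx 0.48945$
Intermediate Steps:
$\frac{1}{\left(-413286 + 21969\right) \frac{1}{196810 - 388339}} = \frac{1}{\left(-391317\right) \frac{1}{-191529}} = \frac{1}{\left(-391317\right) \left(- \frac{1}{191529}\right)} = \frac{1}{\frac{130439}{63843}} = \frac{63843}{130439}$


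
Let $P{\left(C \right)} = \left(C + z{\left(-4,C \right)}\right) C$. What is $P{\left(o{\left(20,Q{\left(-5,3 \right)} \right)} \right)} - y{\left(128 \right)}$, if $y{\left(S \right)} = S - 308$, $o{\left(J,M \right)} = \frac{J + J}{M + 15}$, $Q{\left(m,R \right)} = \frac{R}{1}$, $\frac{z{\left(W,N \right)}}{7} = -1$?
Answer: $\frac{13720}{81} \approx 169.38$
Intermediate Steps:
$z{\left(W,N \right)} = -7$ ($z{\left(W,N \right)} = 7 \left(-1\right) = -7$)
$Q{\left(m,R \right)} = R$ ($Q{\left(m,R \right)} = R 1 = R$)
$o{\left(J,M \right)} = \frac{2 J}{15 + M}$
$P{\left(C \right)} = C \left(-7 + C\right)$ ($P{\left(C \right)} = \left(C - 7\right) C = \left(-7 + C\right) C = C \left(-7 + C\right)$)
$y{\left(S \right)} = -308 + S$
$P{\left(o{\left(20,Q{\left(-5,3 \right)} \right)} \right)} - y{\left(128 \right)} = 2 \cdot 20 \frac{1}{15 + 3} \left(-7 + 2 \cdot 20 \frac{1}{15 + 3}\right) - \left(-308 + 128\right) = 2 \cdot 20 \cdot \frac{1}{18} \left(-7 + 2 \cdot 20 \cdot \frac{1}{18}\right) - -180 = 2 \cdot 20 \cdot \frac{1}{18} \left(-7 + 2 \cdot 20 \cdot \frac{1}{18}\right) + 180 = \frac{20 \left(-7 + \frac{20}{9}\right)}{9} + 180 = \frac{20}{9} \left(- \frac{43}{9}\right) + 180 = - \frac{860}{81} + 180 = \frac{13720}{81}$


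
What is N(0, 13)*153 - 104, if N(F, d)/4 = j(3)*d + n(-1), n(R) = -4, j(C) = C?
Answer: 21316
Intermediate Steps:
N(F, d) = -16 + 12*d (N(F, d) = 4*(3*d - 4) = 4*(-4 + 3*d) = -16 + 12*d)
N(0, 13)*153 - 104 = (-16 + 12*13)*153 - 104 = (-16 + 156)*153 - 104 = 140*153 - 104 = 21420 - 104 = 21316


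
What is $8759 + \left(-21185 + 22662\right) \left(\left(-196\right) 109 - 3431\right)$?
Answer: $-36613456$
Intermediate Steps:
$8759 + \left(-21185 + 22662\right) \left(\left(-196\right) 109 - 3431\right) = 8759 + 1477 \left(-21364 - 3431\right) = 8759 + 1477 \left(-24795\right) = 8759 - 36622215 = -36613456$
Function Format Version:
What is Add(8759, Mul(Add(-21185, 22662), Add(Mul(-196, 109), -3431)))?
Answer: -36613456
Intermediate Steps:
Add(8759, Mul(Add(-21185, 22662), Add(Mul(-196, 109), -3431))) = Add(8759, Mul(1477, Add(-21364, -3431))) = Add(8759, Mul(1477, -24795)) = Add(8759, -36622215) = -36613456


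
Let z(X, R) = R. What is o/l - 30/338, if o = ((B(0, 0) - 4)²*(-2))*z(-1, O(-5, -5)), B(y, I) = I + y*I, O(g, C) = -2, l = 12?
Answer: 2659/507 ≈ 5.2446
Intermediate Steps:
B(y, I) = I + I*y
o = 64 (o = ((0*(1 + 0) - 4)²*(-2))*(-2) = ((0*1 - 4)²*(-2))*(-2) = ((0 - 4)²*(-2))*(-2) = ((-4)²*(-2))*(-2) = (16*(-2))*(-2) = -32*(-2) = 64)
o/l - 30/338 = 64/12 - 30/338 = 64*(1/12) - 30*1/338 = 16/3 - 15/169 = 2659/507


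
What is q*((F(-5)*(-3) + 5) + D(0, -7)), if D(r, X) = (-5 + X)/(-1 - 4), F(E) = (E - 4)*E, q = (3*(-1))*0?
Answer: 0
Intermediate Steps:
q = 0 (q = -3*0 = 0)
F(E) = E*(-4 + E) (F(E) = (-4 + E)*E = E*(-4 + E))
D(r, X) = 1 - X/5 (D(r, X) = (-5 + X)/(-5) = (-5 + X)*(-⅕) = 1 - X/5)
q*((F(-5)*(-3) + 5) + D(0, -7)) = 0*((-5*(-4 - 5)*(-3) + 5) + (1 - ⅕*(-7))) = 0*((-5*(-9)*(-3) + 5) + (1 + 7/5)) = 0*((45*(-3) + 5) + 12/5) = 0*((-135 + 5) + 12/5) = 0*(-130 + 12/5) = 0*(-638/5) = 0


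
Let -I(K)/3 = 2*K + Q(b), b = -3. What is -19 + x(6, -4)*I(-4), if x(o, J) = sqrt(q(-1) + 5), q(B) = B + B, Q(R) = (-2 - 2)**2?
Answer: -19 - 24*sqrt(3) ≈ -60.569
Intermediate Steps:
Q(R) = 16 (Q(R) = (-4)**2 = 16)
I(K) = -48 - 6*K (I(K) = -3*(2*K + 16) = -3*(16 + 2*K) = -48 - 6*K)
q(B) = 2*B
x(o, J) = sqrt(3) (x(o, J) = sqrt(2*(-1) + 5) = sqrt(-2 + 5) = sqrt(3))
-19 + x(6, -4)*I(-4) = -19 + sqrt(3)*(-48 - 6*(-4)) = -19 + sqrt(3)*(-48 + 24) = -19 + sqrt(3)*(-24) = -19 - 24*sqrt(3)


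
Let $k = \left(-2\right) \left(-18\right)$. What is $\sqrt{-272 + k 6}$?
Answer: $2 i \sqrt{14} \approx 7.4833 i$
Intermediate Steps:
$k = 36$
$\sqrt{-272 + k 6} = \sqrt{-272 + 36 \cdot 6} = \sqrt{-272 + 216} = \sqrt{-56} = 2 i \sqrt{14}$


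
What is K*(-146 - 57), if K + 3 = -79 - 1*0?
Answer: 16646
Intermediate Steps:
K = -82 (K = -3 + (-79 - 1*0) = -3 + (-79 + 0) = -3 - 79 = -82)
K*(-146 - 57) = -82*(-146 - 57) = -82*(-203) = 16646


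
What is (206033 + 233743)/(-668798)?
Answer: -219888/334399 ≈ -0.65756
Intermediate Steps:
(206033 + 233743)/(-668798) = 439776*(-1/668798) = -219888/334399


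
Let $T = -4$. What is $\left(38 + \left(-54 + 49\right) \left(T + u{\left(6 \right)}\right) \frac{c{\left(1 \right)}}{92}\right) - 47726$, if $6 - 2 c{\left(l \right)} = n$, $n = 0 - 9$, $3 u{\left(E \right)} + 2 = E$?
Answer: $- \frac{1096799}{23} \approx -47687.0$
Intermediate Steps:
$u{\left(E \right)} = - \frac{2}{3} + \frac{E}{3}$
$n = -9$ ($n = 0 - 9 = -9$)
$c{\left(l \right)} = \frac{15}{2}$ ($c{\left(l \right)} = 3 - - \frac{9}{2} = 3 + \frac{9}{2} = \frac{15}{2}$)
$\left(38 + \left(-54 + 49\right) \left(T + u{\left(6 \right)}\right) \frac{c{\left(1 \right)}}{92}\right) - 47726 = \left(38 + \left(-54 + 49\right) \left(-4 + \left(- \frac{2}{3} + \frac{1}{3} \cdot 6\right)\right) \frac{15}{2 \cdot 92}\right) - 47726 = \left(38 + - 5 \left(-4 + \left(- \frac{2}{3} + 2\right)\right) \frac{15}{2} \cdot \frac{1}{92}\right) - 47726 = \left(38 + - 5 \left(-4 + \frac{4}{3}\right) \frac{15}{184}\right) - 47726 = \left(38 + \left(-5\right) \left(- \frac{8}{3}\right) \frac{15}{184}\right) - 47726 = \left(38 + \frac{40}{3} \cdot \frac{15}{184}\right) - 47726 = \left(38 + \frac{25}{23}\right) - 47726 = \frac{899}{23} - 47726 = - \frac{1096799}{23}$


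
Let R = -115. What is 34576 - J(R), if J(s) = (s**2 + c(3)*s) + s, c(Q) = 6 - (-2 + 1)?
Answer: 22271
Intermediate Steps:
c(Q) = 7 (c(Q) = 6 - 1*(-1) = 6 + 1 = 7)
J(s) = s**2 + 8*s (J(s) = (s**2 + 7*s) + s = s**2 + 8*s)
34576 - J(R) = 34576 - (-115)*(8 - 115) = 34576 - (-115)*(-107) = 34576 - 1*12305 = 34576 - 12305 = 22271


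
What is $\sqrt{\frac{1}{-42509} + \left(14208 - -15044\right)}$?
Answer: $\frac{\sqrt{52858805106903}}{42509} \approx 171.03$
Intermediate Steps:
$\sqrt{\frac{1}{-42509} + \left(14208 - -15044\right)} = \sqrt{- \frac{1}{42509} + \left(14208 + 15044\right)} = \sqrt{- \frac{1}{42509} + 29252} = \sqrt{\frac{1243473267}{42509}} = \frac{\sqrt{52858805106903}}{42509}$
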